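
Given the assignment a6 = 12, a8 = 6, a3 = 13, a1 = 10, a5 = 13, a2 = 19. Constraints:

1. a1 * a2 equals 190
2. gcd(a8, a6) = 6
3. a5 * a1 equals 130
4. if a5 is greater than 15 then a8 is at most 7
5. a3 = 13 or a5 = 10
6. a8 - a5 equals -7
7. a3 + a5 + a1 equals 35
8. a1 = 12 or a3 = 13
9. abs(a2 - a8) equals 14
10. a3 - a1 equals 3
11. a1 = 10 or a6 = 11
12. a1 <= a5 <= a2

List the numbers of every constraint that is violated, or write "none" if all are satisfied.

1. a1 * a2 = 10 * 19 = 190  OK
2. gcd(6, 12) = 6  OK
3. a5 * a1 = 13 * 10 = 130  OK
4. a5 = 13, not > 15; antecedent false, conditional vacuously true  OK
5. a3 = 13 = 13 (first disjunct)  OK
6. a8 - a5 = 6 - 13 = -7  OK
7. a3 + a5 + a1 = 13 + 13 + 10 = 36, not 35  FAIL
8. a1 = 10 ≠ 12, but a3 = 13 = 13 (second disjunct)  OK
9. abs(19 - 6) = 13, not 14  FAIL
10. a3 - a1 = 13 - 10 = 3  OK
11. a1 = 10 = 10 (first disjunct)  OK
12. values 10 <= 13 <= 19  OK

No — constraints 7 and 9 are not satisfied.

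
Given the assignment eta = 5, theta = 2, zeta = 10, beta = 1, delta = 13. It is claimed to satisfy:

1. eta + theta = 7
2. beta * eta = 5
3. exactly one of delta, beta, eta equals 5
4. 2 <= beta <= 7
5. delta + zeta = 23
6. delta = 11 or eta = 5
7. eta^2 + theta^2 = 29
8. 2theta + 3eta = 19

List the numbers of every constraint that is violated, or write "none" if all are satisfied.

1. eta + theta = 5 + 2 = 7 — holds.
2. beta * eta = 1 * 5 = 5 — holds.
3. delta=13, beta=1, eta=5; 1 of them equals 5 — holds.
4. beta = 1 is outside [2, 7] — fails.
5. delta + zeta = 13 + 10 = 23 — holds.
6. delta = 13 ≠ 11, but eta = 5 = 5 (second disjunct) — holds.
7. eta^2 + theta^2 = 5^2 + 2^2 = 25 + 4 = 29 — holds.
8. 2theta + 3eta = 2(2) + 3(5) = 19 — holds.

The assignment fails constraint 4.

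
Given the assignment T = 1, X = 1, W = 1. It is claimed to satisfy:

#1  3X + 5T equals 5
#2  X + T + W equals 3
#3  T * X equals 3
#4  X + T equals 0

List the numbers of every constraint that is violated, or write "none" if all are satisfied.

#1 3X + 5T = 3(1) + 5(1) = 8, not 5  fails
#2 X + T + W = 1 + 1 + 1 = 3  holds
#3 T * X = 1 * 1 = 1, not 3  fails
#4 X + T = 1 + 1 = 2, not 0  fails

Violated: 1, 3, and 4.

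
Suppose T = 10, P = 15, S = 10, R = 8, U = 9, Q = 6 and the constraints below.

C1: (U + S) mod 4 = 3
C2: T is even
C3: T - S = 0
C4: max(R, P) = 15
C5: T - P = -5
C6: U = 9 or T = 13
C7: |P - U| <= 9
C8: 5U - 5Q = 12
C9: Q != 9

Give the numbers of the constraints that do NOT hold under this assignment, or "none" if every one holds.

Constraint 8 is violated.

C1: U + S = 19; 19 mod 4 = 3  true
C2: T = 10 is even  true
C3: T - S = 10 - 10 = 0  true
C4: max(8, 15) = 15  true
C5: T - P = 10 - 15 = -5  true
C6: U = 9 = 9 (first disjunct)  true
C7: |15 - 9| = 6; 6 ≤ 9  true
C8: 5U - 5Q = 5(9) - 5(6) = 15, not 12  false
C9: Q = 6, and 6 ≠ 9  true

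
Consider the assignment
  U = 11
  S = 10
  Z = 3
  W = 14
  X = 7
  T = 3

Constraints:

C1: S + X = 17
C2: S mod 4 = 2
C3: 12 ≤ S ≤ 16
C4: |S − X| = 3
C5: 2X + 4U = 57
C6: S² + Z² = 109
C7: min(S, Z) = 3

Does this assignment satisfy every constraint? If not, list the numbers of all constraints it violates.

C1: S + X = 10 + 7 = 17 — OK.
C2: 10 mod 4 = 2 — OK.
C3: S = 10 is outside [12, 16] — violated.
C4: |10 − 7| = 3 — OK.
C5: 2X + 4U = 2(7) + 4(11) = 58, not 57 — violated.
C6: S² + Z² = 10² + 3² = 100 + 9 = 109 — OK.
C7: min(10, 3) = 3 — OK.

Constraints 3 and 5 are violated.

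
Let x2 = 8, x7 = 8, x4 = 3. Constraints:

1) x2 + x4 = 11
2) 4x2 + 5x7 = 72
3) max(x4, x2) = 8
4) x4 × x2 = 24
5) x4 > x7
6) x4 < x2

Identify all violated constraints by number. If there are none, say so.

1) x2 + x4 = 8 + 3 = 11  holds
2) 4x2 + 5x7 = 4(8) + 5(8) = 72  holds
3) max(3, 8) = 8  holds
4) x4 × x2 = 3 × 8 = 24  holds
5) x4 = 3, x7 = 8; 3 ≤ 8 (want >)  fails
6) x4 = 3, x2 = 8; 3 < 8  holds

The assignment fails constraint 5.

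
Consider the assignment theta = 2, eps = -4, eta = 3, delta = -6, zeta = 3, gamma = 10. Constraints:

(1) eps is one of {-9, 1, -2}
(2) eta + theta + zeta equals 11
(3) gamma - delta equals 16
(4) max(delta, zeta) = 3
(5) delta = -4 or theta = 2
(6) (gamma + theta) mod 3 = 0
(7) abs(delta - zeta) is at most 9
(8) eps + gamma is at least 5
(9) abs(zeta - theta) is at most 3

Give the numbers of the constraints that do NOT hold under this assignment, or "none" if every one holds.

Constraints 1 and 2 are violated.

(1) eps = -4 is not in {-9, 1, -2} — does not hold.
(2) eta + theta + zeta = 3 + 2 + 3 = 8, not 11 — does not hold.
(3) gamma - delta = 10 - (-6) = 16 — holds.
(4) max(-6, 3) = 3 — holds.
(5) delta = -6 ≠ -4, but theta = 2 = 2 (second disjunct) — holds.
(6) gamma + theta = 12; 12 mod 3 = 0 — holds.
(7) abs(-6 - 3) = 9; 9 ≤ 9 — holds.
(8) eps + gamma = -4 + 10 = 6; 6 ≥ 5 — holds.
(9) abs(3 - 2) = 1; 1 ≤ 3 — holds.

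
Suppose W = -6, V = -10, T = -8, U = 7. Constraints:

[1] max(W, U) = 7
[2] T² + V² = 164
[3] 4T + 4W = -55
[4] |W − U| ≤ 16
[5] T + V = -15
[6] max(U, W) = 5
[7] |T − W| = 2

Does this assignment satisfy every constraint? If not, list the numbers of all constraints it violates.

[1] max(-6, 7) = 7  ✔
[2] T² + V² = (-8)² + (-10)² = 64 + 100 = 164  ✔
[3] 4T + 4W = 4(-8) + 4(-6) = -56, not -55  ✘
[4] |-6 − 7| = 13; 13 ≤ 16  ✔
[5] T + V = -8 + (-10) = -18, not -15  ✘
[6] max(7, -6) = 7, not 5  ✘
[7] |-8 − (-6)| = 2  ✔

Constraints 3, 5, and 6 are violated.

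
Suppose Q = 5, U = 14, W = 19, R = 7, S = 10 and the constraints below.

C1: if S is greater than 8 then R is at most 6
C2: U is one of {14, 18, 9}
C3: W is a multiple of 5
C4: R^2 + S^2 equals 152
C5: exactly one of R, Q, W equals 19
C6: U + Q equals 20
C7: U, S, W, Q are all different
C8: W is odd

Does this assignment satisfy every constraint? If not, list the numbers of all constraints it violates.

C1: S = 10 > 8, so we need R ≤ 6; but R = 7 > 6  no
C2: U = 14 is in {14, 18, 9}  yes
C3: 19 = 5*3 + 4, so 5 does not divide 19  no
C4: R^2 + S^2 = 7^2 + 10^2 = 49 + 100 = 149, not 152  no
C5: R=7, Q=5, W=19; 1 of them equals 19  yes
C6: U + Q = 14 + 5 = 19, not 20  no
C7: values 14, 10, 19, 5 are pairwise distinct  yes
C8: W = 19 is odd  yes

The assignment fails constraints 1, 3, 4, 6.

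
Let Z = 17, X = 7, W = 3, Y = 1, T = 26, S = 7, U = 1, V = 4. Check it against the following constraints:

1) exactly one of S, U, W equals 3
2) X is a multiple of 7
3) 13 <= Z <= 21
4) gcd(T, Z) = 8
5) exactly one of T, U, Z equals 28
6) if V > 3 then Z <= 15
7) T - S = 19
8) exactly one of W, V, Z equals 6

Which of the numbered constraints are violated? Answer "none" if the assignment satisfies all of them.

Constraints 4, 5, 6, and 8 are violated.

1) S=7, U=1, W=3; 1 of them equals 3 — satisfied.
2) 7 / 7 = 1, so 7 divides 7 — satisfied.
3) Z = 17 lies in [13, 21] — satisfied.
4) gcd(26, 17) = 1, not 8 — violated.
5) T=26, U=1, Z=17; 0 of them equal 28, not exactly one — violated.
6) V = 4 > 3, so we need Z ≤ 15; but Z = 17 > 15 — violated.
7) T - S = 26 - 7 = 19 — satisfied.
8) W=3, V=4, Z=17; 0 of them equal 6, not exactly one — violated.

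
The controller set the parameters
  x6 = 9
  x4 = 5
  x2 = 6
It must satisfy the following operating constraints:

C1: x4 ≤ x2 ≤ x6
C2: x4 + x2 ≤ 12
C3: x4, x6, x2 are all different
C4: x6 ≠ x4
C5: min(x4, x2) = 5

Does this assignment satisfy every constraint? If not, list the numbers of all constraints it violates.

C1: values 5 ≤ 6 ≤ 9 — holds.
C2: x4 + x2 = 5 + 6 = 11; 11 ≤ 12 — holds.
C3: values 5, 9, 6 are pairwise distinct — holds.
C4: x6 = 9, x4 = 5; distinct — holds.
C5: min(5, 6) = 5 — holds.

All constraints are satisfied.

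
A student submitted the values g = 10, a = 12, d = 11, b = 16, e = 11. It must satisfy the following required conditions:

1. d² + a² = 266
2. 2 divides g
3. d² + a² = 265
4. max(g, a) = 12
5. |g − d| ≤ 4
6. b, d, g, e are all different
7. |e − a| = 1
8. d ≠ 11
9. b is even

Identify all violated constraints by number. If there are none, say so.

1. d² + a² = 11² + 12² = 121 + 144 = 265, not 266 — violated.
2. 10 / 2 = 5, so 2 divides 10 — satisfied.
3. d² + a² = 11² + 12² = 121 + 144 = 265 — satisfied.
4. max(10, 12) = 12 — satisfied.
5. |10 − 11| = 1; 1 ≤ 4 — satisfied.
6. d = e = 11, not all different — violated.
7. |11 − 12| = 1 — satisfied.
8. d = 11, but 11 is required to differ — violated.
9. b = 16 is even — satisfied.

Constraints 1, 6, and 8 do not hold.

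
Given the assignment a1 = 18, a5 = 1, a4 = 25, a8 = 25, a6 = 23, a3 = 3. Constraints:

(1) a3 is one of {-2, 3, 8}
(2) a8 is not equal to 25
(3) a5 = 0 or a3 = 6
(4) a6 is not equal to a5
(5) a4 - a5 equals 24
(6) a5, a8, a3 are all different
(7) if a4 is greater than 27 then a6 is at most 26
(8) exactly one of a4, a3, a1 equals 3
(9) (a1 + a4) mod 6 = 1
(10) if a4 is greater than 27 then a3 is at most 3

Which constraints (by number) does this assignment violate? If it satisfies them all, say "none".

Constraints 2 and 3 are violated.

(1) a3 = 3 is in {-2, 3, 8} — holds.
(2) a8 = 25, but 25 is required to differ — fails.
(3) a5 = 1 ≠ 0 and a3 = 3 ≠ 6; both disjuncts false — fails.
(4) a6 = 23, a5 = 1; distinct — holds.
(5) a4 - a5 = 25 - 1 = 24 — holds.
(6) values 1, 25, 3 are pairwise distinct — holds.
(7) a4 = 25, not > 27; antecedent false, conditional vacuously true — holds.
(8) a4=25, a3=3, a1=18; 1 of them equals 3 — holds.
(9) a1 + a4 = 43; 43 mod 6 = 1 — holds.
(10) a4 = 25, not > 27; antecedent false, conditional vacuously true — holds.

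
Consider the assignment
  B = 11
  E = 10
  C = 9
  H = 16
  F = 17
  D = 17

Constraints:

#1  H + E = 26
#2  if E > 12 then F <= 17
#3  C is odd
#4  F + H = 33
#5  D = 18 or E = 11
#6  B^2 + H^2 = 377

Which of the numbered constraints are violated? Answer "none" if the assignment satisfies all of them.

#1 H + E = 16 + 10 = 26  OK
#2 E = 10, not > 12; antecedent false, conditional vacuously true  OK
#3 C = 9 is odd  OK
#4 F + H = 17 + 16 = 33  OK
#5 D = 17 ≠ 18 and E = 10 ≠ 11; both disjuncts false  FAIL
#6 B^2 + H^2 = 11^2 + 16^2 = 121 + 256 = 377  OK

The assignment fails constraint 5.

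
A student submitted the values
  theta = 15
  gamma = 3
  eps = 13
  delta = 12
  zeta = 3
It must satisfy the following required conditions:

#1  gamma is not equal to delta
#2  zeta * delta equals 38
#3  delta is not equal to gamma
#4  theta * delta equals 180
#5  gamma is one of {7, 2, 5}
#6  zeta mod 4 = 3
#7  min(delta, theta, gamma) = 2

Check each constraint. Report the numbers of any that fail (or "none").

#1 gamma = 3, delta = 12; distinct  true
#2 zeta * delta = 3 * 12 = 36, not 38  false
#3 delta = 12, gamma = 3; distinct  true
#4 theta * delta = 15 * 12 = 180  true
#5 gamma = 3 is not in {7, 2, 5}  false
#6 3 mod 4 = 3  true
#7 min(12, 15, 3) = 3, not 2  false

The assignment fails constraints 2, 5, and 7.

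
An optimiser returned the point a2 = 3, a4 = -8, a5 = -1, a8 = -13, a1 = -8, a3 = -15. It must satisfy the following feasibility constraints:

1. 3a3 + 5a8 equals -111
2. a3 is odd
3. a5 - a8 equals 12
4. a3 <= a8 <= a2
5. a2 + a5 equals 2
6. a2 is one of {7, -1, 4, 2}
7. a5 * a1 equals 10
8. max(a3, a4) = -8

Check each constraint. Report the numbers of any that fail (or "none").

No — constraints 1, 6, 7 are not satisfied.

1. 3a3 + 5a8 = 3(-15) + 5(-13) = -110, not -111 — violated.
2. a3 = -15 is odd — OK.
3. a5 - a8 = -1 - (-13) = 12 — OK.
4. values -15 <= -13 <= 3 — OK.
5. a2 + a5 = 3 + (-1) = 2 — OK.
6. a2 = 3 is not in {7, -1, 4, 2} — violated.
7. a5 * a1 = -1 * (-8) = 8, not 10 — violated.
8. max(-15, -8) = -8 — OK.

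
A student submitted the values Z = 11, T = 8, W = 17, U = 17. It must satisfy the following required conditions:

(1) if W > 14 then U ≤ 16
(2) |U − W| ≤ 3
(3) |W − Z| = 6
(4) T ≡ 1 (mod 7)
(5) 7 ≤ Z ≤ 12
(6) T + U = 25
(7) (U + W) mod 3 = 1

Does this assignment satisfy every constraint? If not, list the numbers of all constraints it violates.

Constraint 1 is violated.

(1) W = 17 > 14, so we need U ≤ 16; but U = 17 > 16 — violated.
(2) |17 − 17| = 0; 0 ≤ 3 — OK.
(3) |17 − 11| = 6 — OK.
(4) 8 mod 7 = 1 — OK.
(5) Z = 11 lies in [7, 12] — OK.
(6) T + U = 8 + 17 = 25 — OK.
(7) U + W = 34; 34 mod 3 = 1 — OK.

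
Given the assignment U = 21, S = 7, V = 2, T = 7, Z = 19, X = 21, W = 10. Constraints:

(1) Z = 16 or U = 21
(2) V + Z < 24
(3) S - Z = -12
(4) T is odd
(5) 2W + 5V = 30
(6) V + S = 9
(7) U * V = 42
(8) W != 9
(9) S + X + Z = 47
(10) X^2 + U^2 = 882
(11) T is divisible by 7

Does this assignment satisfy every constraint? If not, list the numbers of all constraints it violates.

(1) Z = 19 ≠ 16, but U = 21 = 21 (second disjunct) — holds.
(2) V + Z = 2 + 19 = 21; 21 < 24 — holds.
(3) S - Z = 7 - 19 = -12 — holds.
(4) T = 7 is odd — holds.
(5) 2W + 5V = 2(10) + 5(2) = 30 — holds.
(6) V + S = 2 + 7 = 9 — holds.
(7) U * V = 21 * 2 = 42 — holds.
(8) W = 10, and 10 ≠ 9 — holds.
(9) S + X + Z = 7 + 21 + 19 = 47 — holds.
(10) X^2 + U^2 = 21^2 + 21^2 = 441 + 441 = 882 — holds.
(11) 7 / 7 = 1, so 7 divides 7 — holds.

No violations.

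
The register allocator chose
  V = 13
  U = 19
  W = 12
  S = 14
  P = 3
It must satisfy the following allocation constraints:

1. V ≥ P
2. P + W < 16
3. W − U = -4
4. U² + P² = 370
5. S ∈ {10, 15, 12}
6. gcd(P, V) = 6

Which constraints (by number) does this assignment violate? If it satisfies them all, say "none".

Constraints 3, 5, and 6 do not hold.

1. V = 13, P = 3; 13 ≥ 3  ✔
2. P + W = 3 + 12 = 15; 15 < 16  ✔
3. W − U = 12 − 19 = -7, not -4  ✘
4. U² + P² = 19² + 3² = 361 + 9 = 370  ✔
5. S = 14 is not in {10, 15, 12}  ✘
6. gcd(3, 13) = 1, not 6  ✘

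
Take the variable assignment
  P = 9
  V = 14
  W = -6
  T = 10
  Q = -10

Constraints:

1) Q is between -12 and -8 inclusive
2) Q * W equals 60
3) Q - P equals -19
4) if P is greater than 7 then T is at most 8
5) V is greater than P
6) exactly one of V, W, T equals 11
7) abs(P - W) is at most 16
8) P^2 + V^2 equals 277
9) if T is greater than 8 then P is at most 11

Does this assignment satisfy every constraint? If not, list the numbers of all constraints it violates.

Violated: 4, 6.

1) Q = -10 lies in [-12, -8]  true
2) Q * W = -10 * (-6) = 60  true
3) Q - P = -10 - 9 = -19  true
4) P = 9 > 7, so we need T ≤ 8; but T = 10 > 8  false
5) V = 14, P = 9; 14 > 9  true
6) V=14, W=-6, T=10; 0 of them equal 11, not exactly one  false
7) abs(9 - (-6)) = 15; 15 ≤ 16  true
8) P^2 + V^2 = 9^2 + 14^2 = 81 + 196 = 277  true
9) T = 10 > 8, so we need P ≤ 11; P = 9 ≤ 11  true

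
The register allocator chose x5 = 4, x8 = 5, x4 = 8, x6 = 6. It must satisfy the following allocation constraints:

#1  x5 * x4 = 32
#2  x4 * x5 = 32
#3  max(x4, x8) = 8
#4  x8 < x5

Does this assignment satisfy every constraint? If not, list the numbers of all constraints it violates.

The assignment fails constraint 4.

#1 x5 * x4 = 4 * 8 = 32  true
#2 x4 * x5 = 8 * 4 = 32  true
#3 max(8, 5) = 8  true
#4 x8 = 5, x5 = 4; 5 ≥ 4 (want <)  false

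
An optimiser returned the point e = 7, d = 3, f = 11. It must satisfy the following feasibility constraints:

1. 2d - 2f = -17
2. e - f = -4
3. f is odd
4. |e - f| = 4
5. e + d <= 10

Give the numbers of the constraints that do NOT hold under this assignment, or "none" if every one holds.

No — constraint 1 is not satisfied.

1. 2d - 2f = 2(3) - 2(11) = -16, not -17 — fails.
2. e - f = 7 - 11 = -4 — holds.
3. f = 11 is odd — holds.
4. |7 - 11| = 4 — holds.
5. e + d = 7 + 3 = 10; 10 ≤ 10 — holds.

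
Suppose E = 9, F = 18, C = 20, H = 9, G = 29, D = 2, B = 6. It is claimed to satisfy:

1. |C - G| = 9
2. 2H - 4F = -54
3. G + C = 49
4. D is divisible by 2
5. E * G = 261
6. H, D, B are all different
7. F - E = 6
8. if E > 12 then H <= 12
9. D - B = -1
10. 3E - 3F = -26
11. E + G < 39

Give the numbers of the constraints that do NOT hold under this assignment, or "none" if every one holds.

1. |20 - 29| = 9  true
2. 2H - 4F = 2(9) - 4(18) = -54  true
3. G + C = 29 + 20 = 49  true
4. 2 / 2 = 1, so 2 divides 2  true
5. E * G = 9 * 29 = 261  true
6. values 9, 2, 6 are pairwise distinct  true
7. F - E = 18 - 9 = 9, not 6  false
8. E = 9, not > 12; antecedent false, conditional vacuously true  true
9. D - B = 2 - 6 = -4, not -1  false
10. 3E - 3F = 3(9) - 3(18) = -27, not -26  false
11. E + G = 9 + 29 = 38; 38 < 39  true

The assignment fails constraints 7, 9, 10.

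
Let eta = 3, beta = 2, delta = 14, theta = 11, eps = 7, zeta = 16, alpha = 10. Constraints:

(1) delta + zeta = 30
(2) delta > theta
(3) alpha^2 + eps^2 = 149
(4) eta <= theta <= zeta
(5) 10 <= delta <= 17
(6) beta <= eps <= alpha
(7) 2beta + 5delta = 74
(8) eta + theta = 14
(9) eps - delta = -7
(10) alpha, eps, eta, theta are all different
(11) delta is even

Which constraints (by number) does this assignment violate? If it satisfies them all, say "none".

The assignment satisfies every constraint.

(1) delta + zeta = 14 + 16 = 30  yes
(2) delta = 14, theta = 11; 14 > 11  yes
(3) alpha^2 + eps^2 = 10^2 + 7^2 = 100 + 49 = 149  yes
(4) values 3 <= 11 <= 16  yes
(5) delta = 14 lies in [10, 17]  yes
(6) values 2 <= 7 <= 10  yes
(7) 2beta + 5delta = 2(2) + 5(14) = 74  yes
(8) eta + theta = 3 + 11 = 14  yes
(9) eps - delta = 7 - 14 = -7  yes
(10) values 10, 7, 3, 11 are pairwise distinct  yes
(11) delta = 14 is even  yes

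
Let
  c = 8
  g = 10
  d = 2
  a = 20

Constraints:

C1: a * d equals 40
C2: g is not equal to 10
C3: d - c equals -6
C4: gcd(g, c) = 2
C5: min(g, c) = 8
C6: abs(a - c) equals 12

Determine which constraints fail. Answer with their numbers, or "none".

Constraint 2 does not hold.

C1: a * d = 20 * 2 = 40 — satisfied.
C2: g = 10, but 10 is required to differ — violated.
C3: d - c = 2 - 8 = -6 — satisfied.
C4: gcd(10, 8) = 2 — satisfied.
C5: min(10, 8) = 8 — satisfied.
C6: abs(20 - 8) = 12 — satisfied.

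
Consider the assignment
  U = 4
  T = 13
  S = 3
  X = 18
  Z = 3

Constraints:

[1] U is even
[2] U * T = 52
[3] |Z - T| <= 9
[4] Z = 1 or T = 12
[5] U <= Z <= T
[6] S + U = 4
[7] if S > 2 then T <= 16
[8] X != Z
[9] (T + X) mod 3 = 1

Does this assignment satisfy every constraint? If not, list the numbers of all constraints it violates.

[1] U = 4 is even — holds.
[2] U * T = 4 * 13 = 52 — holds.
[3] |3 - 13| = 10; 10 > 9, exceeds bound 9 — does not hold.
[4] Z = 3 ≠ 1 and T = 13 ≠ 12; both disjuncts false — does not hold.
[5] values 4, 3, 13; U = 4 is not <= Z = 3 — does not hold.
[6] S + U = 3 + 4 = 7, not 4 — does not hold.
[7] S = 3 > 2, so we need T ≤ 16; T = 13 ≤ 16 — holds.
[8] X = 18, Z = 3; distinct — holds.
[9] T + X = 31; 31 mod 3 = 1 — holds.

Constraints 3, 4, 5, 6 do not hold.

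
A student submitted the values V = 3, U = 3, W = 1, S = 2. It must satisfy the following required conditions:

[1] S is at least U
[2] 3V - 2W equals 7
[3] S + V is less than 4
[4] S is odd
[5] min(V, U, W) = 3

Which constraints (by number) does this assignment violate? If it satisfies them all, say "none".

[1] S = 2, U = 3; 2 < 3 (want ≥) — fails.
[2] 3V - 2W = 3(3) - 2(1) = 7 — holds.
[3] S + V = 2 + 3 = 5; 5 ≥ 4, bound 4 not met — fails.
[4] S = 2 is even — fails.
[5] min(3, 3, 1) = 1, not 3 — fails.

Constraints 1, 3, 4, and 5 do not hold.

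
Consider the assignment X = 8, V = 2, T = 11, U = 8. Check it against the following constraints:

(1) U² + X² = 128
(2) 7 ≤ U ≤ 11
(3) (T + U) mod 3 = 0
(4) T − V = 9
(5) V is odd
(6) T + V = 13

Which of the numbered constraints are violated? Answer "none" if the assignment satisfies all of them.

Violated: 3 and 5.

(1) U² + X² = 8² + 8² = 64 + 64 = 128  yes
(2) U = 8 lies in [7, 11]  yes
(3) T + U = 19; 19 mod 3 = 1, not 0  no
(4) T − V = 11 − 2 = 9  yes
(5) V = 2 is even  no
(6) T + V = 11 + 2 = 13  yes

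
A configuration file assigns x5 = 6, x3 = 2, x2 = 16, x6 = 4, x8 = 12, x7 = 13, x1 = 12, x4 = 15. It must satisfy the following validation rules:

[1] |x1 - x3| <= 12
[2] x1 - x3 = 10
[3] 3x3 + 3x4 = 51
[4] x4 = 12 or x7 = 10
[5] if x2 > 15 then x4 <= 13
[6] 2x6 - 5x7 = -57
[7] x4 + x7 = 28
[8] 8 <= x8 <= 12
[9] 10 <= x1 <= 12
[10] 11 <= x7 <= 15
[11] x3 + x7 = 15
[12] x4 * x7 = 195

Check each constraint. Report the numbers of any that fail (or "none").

[1] |12 - 2| = 10; 10 ≤ 12  ✓
[2] x1 - x3 = 12 - 2 = 10  ✓
[3] 3x3 + 3x4 = 3(2) + 3(15) = 51  ✓
[4] x4 = 15 ≠ 12 and x7 = 13 ≠ 10; both disjuncts false  ✗
[5] x2 = 16 > 15, so we need x4 ≤ 13; but x4 = 15 > 13  ✗
[6] 2x6 - 5x7 = 2(4) - 5(13) = -57  ✓
[7] x4 + x7 = 15 + 13 = 28  ✓
[8] x8 = 12 lies in [8, 12]  ✓
[9] x1 = 12 lies in [10, 12]  ✓
[10] x7 = 13 lies in [11, 15]  ✓
[11] x3 + x7 = 2 + 13 = 15  ✓
[12] x4 * x7 = 15 * 13 = 195  ✓

No — constraints 4 and 5 are not satisfied.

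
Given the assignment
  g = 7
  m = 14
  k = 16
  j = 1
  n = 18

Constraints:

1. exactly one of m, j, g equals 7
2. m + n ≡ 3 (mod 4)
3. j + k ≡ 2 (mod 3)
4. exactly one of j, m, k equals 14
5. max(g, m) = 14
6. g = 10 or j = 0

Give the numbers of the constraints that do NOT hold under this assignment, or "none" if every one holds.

1. m=14, j=1, g=7; 1 of them equals 7 — holds.
2. m + n = 32; 32 mod 4 = 0, not 3 — does not hold.
3. j + k = 17; 17 mod 3 = 2 — holds.
4. j=1, m=14, k=16; 1 of them equals 14 — holds.
5. max(7, 14) = 14 — holds.
6. g = 7 ≠ 10 and j = 1 ≠ 0; both disjuncts false — does not hold.

No — constraints 2 and 6 are not satisfied.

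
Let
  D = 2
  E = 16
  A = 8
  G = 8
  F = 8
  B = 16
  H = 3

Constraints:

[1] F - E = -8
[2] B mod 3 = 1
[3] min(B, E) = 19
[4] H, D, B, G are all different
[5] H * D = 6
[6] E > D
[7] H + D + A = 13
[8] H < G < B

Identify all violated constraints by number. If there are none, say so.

[1] F - E = 8 - 16 = -8 — holds.
[2] 16 mod 3 = 1 — holds.
[3] min(16, 16) = 16, not 19 — does not hold.
[4] values 3, 2, 16, 8 are pairwise distinct — holds.
[5] H * D = 3 * 2 = 6 — holds.
[6] E = 16, D = 2; 16 > 2 — holds.
[7] H + D + A = 3 + 2 + 8 = 13 — holds.
[8] values 3 < 8 < 16 — holds.

The assignment fails constraint 3.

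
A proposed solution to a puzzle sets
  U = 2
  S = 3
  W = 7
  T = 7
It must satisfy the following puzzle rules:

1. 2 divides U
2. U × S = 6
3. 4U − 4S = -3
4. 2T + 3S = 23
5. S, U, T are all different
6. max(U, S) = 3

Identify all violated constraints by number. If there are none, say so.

Constraint 3 does not hold.

1. 2 / 2 = 1, so 2 divides 2 — holds.
2. U × S = 2 × 3 = 6 — holds.
3. 4U − 4S = 4(2) − 4(3) = -4, not -3 — does not hold.
4. 2T + 3S = 2(7) + 3(3) = 23 — holds.
5. values 3, 2, 7 are pairwise distinct — holds.
6. max(2, 3) = 3 — holds.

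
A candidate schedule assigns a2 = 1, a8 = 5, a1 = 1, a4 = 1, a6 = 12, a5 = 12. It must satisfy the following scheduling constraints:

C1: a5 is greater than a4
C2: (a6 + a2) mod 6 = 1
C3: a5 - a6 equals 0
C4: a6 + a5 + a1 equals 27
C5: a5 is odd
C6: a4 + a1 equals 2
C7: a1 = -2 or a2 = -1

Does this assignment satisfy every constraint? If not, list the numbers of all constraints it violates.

No — constraints 4, 5, and 7 are not satisfied.

C1: a5 = 12, a4 = 1; 12 > 1 — OK.
C2: a6 + a2 = 13; 13 mod 6 = 1 — OK.
C3: a5 - a6 = 12 - 12 = 0 — OK.
C4: a6 + a5 + a1 = 12 + 12 + 1 = 25, not 27 — violated.
C5: a5 = 12 is even — violated.
C6: a4 + a1 = 1 + 1 = 2 — OK.
C7: a1 = 1 ≠ -2 and a2 = 1 ≠ -1; both disjuncts false — violated.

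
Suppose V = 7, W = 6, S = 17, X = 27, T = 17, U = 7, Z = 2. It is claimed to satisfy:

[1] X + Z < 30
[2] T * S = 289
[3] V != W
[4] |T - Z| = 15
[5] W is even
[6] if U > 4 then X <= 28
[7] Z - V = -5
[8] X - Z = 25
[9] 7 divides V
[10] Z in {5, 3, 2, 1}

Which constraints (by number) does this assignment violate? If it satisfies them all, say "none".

[1] X + Z = 27 + 2 = 29; 29 < 30  true
[2] T * S = 17 * 17 = 289  true
[3] V = 7, W = 6; distinct  true
[4] |17 - 2| = 15  true
[5] W = 6 is even  true
[6] U = 7 > 4, so we need X ≤ 28; X = 27 ≤ 28  true
[7] Z - V = 2 - 7 = -5  true
[8] X - Z = 27 - 2 = 25  true
[9] 7 / 7 = 1, so 7 divides 7  true
[10] Z = 2 is in {5, 3, 2, 1}  true

The assignment satisfies every constraint.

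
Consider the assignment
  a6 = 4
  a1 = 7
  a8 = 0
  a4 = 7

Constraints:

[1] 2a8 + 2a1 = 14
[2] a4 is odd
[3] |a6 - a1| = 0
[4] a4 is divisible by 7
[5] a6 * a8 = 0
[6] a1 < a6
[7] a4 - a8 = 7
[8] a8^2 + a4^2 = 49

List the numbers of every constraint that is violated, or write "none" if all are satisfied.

[1] 2a8 + 2a1 = 2(0) + 2(7) = 14  ✔
[2] a4 = 7 is odd  ✔
[3] |4 - 7| = 3, not 0  ✘
[4] 7 / 7 = 1, so 7 divides 7  ✔
[5] a6 * a8 = 4 * 0 = 0  ✔
[6] a1 = 7, a6 = 4; 7 ≥ 4 (want <)  ✘
[7] a4 - a8 = 7 - 0 = 7  ✔
[8] a8^2 + a4^2 = 0^2 + 7^2 = 0 + 49 = 49  ✔

No — constraints 3 and 6 are not satisfied.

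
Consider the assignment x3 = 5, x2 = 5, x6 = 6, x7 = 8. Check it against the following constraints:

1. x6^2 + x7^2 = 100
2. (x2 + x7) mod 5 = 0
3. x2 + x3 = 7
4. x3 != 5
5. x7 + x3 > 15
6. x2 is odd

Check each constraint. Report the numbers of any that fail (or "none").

No — constraints 2, 3, 4, 5 are not satisfied.

1. x6^2 + x7^2 = 6^2 + 8^2 = 36 + 64 = 100  true
2. x2 + x7 = 13; 13 mod 5 = 3, not 0  false
3. x2 + x3 = 5 + 5 = 10, not 7  false
4. x3 = 5, but 5 is required to differ  false
5. x7 + x3 = 8 + 5 = 13; 13 ≤ 15, bound 15 not met  false
6. x2 = 5 is odd  true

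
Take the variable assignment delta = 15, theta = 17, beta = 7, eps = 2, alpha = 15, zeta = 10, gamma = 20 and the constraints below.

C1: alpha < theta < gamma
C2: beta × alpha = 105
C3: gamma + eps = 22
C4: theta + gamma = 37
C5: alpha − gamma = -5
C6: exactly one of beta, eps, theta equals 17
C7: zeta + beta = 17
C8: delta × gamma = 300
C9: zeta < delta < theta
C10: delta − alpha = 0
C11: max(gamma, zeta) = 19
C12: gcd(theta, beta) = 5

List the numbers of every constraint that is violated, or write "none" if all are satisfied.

C1: values 15 < 17 < 20  true
C2: beta × alpha = 7 × 15 = 105  true
C3: gamma + eps = 20 + 2 = 22  true
C4: theta + gamma = 17 + 20 = 37  true
C5: alpha − gamma = 15 − 20 = -5  true
C6: beta=7, eps=2, theta=17; 1 of them equals 17  true
C7: zeta + beta = 10 + 7 = 17  true
C8: delta × gamma = 15 × 20 = 300  true
C9: values 10 < 15 < 17  true
C10: delta − alpha = 15 − 15 = 0  true
C11: max(20, 10) = 20, not 19  false
C12: gcd(17, 7) = 1, not 5  false

The assignment fails constraints 11 and 12.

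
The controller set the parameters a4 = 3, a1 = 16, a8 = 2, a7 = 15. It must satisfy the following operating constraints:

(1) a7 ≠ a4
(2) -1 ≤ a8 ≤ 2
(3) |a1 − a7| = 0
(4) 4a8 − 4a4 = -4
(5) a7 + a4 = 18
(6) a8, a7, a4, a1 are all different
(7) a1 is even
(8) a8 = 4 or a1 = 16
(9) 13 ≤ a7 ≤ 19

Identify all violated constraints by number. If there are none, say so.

(1) a7 = 15, a4 = 3; distinct — holds.
(2) a8 = 2 lies in [-1, 2] — holds.
(3) |16 − 15| = 1, not 0 — fails.
(4) 4a8 − 4a4 = 4(2) − 4(3) = -4 — holds.
(5) a7 + a4 = 15 + 3 = 18 — holds.
(6) values 2, 15, 3, 16 are pairwise distinct — holds.
(7) a1 = 16 is even — holds.
(8) a8 = 2 ≠ 4, but a1 = 16 = 16 (second disjunct) — holds.
(9) a7 = 15 lies in [13, 19] — holds.

The assignment fails constraint 3.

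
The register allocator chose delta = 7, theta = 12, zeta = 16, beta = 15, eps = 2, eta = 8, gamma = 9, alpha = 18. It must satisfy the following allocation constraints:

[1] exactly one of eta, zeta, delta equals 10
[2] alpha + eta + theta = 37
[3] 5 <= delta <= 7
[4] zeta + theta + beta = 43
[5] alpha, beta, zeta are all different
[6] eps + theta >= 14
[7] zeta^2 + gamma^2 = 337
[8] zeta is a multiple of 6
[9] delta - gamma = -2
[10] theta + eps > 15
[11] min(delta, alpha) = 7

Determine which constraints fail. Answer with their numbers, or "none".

[1] eta=8, zeta=16, delta=7; 0 of them equal 10, not exactly one  FAIL
[2] alpha + eta + theta = 18 + 8 + 12 = 38, not 37  FAIL
[3] delta = 7 lies in [5, 7]  OK
[4] zeta + theta + beta = 16 + 12 + 15 = 43  OK
[5] values 18, 15, 16 are pairwise distinct  OK
[6] eps + theta = 2 + 12 = 14; 14 ≥ 14  OK
[7] zeta^2 + gamma^2 = 16^2 + 9^2 = 256 + 81 = 337  OK
[8] 16 = 6*2 + 4, so 6 does not divide 16  FAIL
[9] delta - gamma = 7 - 9 = -2  OK
[10] theta + eps = 12 + 2 = 14; 14 ≤ 15, bound 15 not met  FAIL
[11] min(7, 18) = 7  OK

No — constraints 1, 2, 8, and 10 are not satisfied.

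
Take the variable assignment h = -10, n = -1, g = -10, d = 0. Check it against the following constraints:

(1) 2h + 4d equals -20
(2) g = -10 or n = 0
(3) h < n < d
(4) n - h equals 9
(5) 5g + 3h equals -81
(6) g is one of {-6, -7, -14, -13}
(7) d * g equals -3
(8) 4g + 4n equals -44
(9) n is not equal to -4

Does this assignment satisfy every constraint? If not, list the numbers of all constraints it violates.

(1) 2h + 4d = 2(-10) + 4(0) = -20 — OK.
(2) g = -10 = -10 (first disjunct) — OK.
(3) values -10 < -1 < 0 — OK.
(4) n - h = -1 - (-10) = 9 — OK.
(5) 5g + 3h = 5(-10) + 3(-10) = -80, not -81 — violated.
(6) g = -10 is not in {-6, -7, -14, -13} — violated.
(7) d * g = 0 * (-10) = 0, not -3 — violated.
(8) 4g + 4n = 4(-10) + 4(-1) = -44 — OK.
(9) n = -1, and -1 ≠ -4 — OK.

Constraints 5, 6, and 7 are violated.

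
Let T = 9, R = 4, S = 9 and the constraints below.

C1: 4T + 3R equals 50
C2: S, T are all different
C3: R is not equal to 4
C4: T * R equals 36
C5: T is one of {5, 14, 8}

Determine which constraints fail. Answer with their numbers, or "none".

C1: 4T + 3R = 4(9) + 3(4) = 48, not 50 — fails.
C2: S = T = 9, not all different — fails.
C3: R = 4, but 4 is required to differ — fails.
C4: T * R = 9 * 4 = 36 — holds.
C5: T = 9 is not in {5, 14, 8} — fails.

Constraints 1, 2, 3, and 5 are violated.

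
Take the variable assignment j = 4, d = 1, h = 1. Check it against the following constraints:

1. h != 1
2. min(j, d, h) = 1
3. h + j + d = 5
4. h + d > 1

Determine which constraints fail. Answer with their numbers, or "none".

The assignment fails constraints 1 and 3.

1. h = 1, but 1 is required to differ  ✘
2. min(4, 1, 1) = 1  ✔
3. h + j + d = 1 + 4 + 1 = 6, not 5  ✘
4. h + d = 1 + 1 = 2; 2 > 1  ✔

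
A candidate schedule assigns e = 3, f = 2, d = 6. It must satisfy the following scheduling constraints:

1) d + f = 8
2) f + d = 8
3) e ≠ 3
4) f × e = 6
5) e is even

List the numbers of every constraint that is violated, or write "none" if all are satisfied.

Violated: 3 and 5.

1) d + f = 6 + 2 = 8  ✓
2) f + d = 2 + 6 = 8  ✓
3) e = 3, but 3 is required to differ  ✗
4) f × e = 2 × 3 = 6  ✓
5) e = 3 is odd  ✗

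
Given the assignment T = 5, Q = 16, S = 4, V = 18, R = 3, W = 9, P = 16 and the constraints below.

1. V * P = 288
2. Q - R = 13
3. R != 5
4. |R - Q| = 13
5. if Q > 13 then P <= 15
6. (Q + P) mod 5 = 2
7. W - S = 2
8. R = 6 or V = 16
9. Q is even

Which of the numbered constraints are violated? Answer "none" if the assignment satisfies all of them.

1. V * P = 18 * 16 = 288  OK
2. Q - R = 16 - 3 = 13  OK
3. R = 3, and 3 ≠ 5  OK
4. |3 - 16| = 13  OK
5. Q = 16 > 13, so we need P ≤ 15; but P = 16 > 15  FAIL
6. Q + P = 32; 32 mod 5 = 2  OK
7. W - S = 9 - 4 = 5, not 2  FAIL
8. R = 3 ≠ 6 and V = 18 ≠ 16; both disjuncts false  FAIL
9. Q = 16 is even  OK

Constraints 5, 7, and 8 are violated.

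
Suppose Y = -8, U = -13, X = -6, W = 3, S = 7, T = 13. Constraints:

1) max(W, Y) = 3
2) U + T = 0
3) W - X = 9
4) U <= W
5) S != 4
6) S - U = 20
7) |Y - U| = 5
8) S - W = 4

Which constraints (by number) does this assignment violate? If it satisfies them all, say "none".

1) max(3, -8) = 3 — satisfied.
2) U + T = -13 + 13 = 0 — satisfied.
3) W - X = 3 - (-6) = 9 — satisfied.
4) U = -13, W = 3; -13 ≤ 3 — satisfied.
5) S = 7, and 7 ≠ 4 — satisfied.
6) S - U = 7 - (-13) = 20 — satisfied.
7) |-8 - (-13)| = 5 — satisfied.
8) S - W = 7 - 3 = 4 — satisfied.

None — every constraint holds.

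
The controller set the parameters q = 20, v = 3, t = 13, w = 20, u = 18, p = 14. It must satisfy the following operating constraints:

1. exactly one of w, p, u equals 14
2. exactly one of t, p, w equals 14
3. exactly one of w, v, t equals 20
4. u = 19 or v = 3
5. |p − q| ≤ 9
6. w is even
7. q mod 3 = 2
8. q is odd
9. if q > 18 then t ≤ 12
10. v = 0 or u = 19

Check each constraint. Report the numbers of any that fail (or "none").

Constraints 8, 9, and 10 do not hold.

1. w=20, p=14, u=18; 1 of them equals 14 — OK.
2. t=13, p=14, w=20; 1 of them equals 14 — OK.
3. w=20, v=3, t=13; 1 of them equals 20 — OK.
4. u = 18 ≠ 19, but v = 3 = 3 (second disjunct) — OK.
5. |14 − 20| = 6; 6 ≤ 9 — OK.
6. w = 20 is even — OK.
7. 20 mod 3 = 2 — OK.
8. q = 20 is even — violated.
9. q = 20 > 18, so we need t ≤ 12; but t = 13 > 12 — violated.
10. v = 3 ≠ 0 and u = 18 ≠ 19; both disjuncts false — violated.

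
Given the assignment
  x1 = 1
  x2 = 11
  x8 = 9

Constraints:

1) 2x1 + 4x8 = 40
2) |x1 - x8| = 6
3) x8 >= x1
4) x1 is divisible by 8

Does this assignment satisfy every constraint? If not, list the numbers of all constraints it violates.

No — constraints 1, 2, 4 are not satisfied.

1) 2x1 + 4x8 = 2(1) + 4(9) = 38, not 40  fails
2) |1 - 9| = 8, not 6  fails
3) x8 = 9, x1 = 1; 9 ≥ 1  holds
4) 1 = 8*0 + 1, so 8 does not divide 1  fails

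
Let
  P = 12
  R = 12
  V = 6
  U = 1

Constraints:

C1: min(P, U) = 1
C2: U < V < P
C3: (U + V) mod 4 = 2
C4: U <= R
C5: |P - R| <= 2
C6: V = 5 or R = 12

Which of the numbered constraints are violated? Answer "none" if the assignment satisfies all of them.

Constraint 3 is violated.

C1: min(12, 1) = 1  ✔
C2: values 1 < 6 < 12  ✔
C3: U + V = 7; 7 mod 4 = 3, not 2  ✘
C4: U = 1, R = 12; 1 ≤ 12  ✔
C5: |12 - 12| = 0; 0 ≤ 2  ✔
C6: V = 6 ≠ 5, but R = 12 = 12 (second disjunct)  ✔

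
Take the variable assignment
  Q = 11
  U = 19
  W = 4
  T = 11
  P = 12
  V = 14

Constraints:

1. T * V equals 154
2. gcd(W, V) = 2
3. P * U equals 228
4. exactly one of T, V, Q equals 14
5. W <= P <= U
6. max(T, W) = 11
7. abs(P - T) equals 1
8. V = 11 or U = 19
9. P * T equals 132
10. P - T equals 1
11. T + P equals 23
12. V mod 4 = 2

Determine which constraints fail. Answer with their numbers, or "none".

1. T * V = 11 * 14 = 154 — OK.
2. gcd(4, 14) = 2 — OK.
3. P * U = 12 * 19 = 228 — OK.
4. T=11, V=14, Q=11; 1 of them equals 14 — OK.
5. values 4 <= 12 <= 19 — OK.
6. max(11, 4) = 11 — OK.
7. abs(12 - 11) = 1 — OK.
8. V = 14 ≠ 11, but U = 19 = 19 (second disjunct) — OK.
9. P * T = 12 * 11 = 132 — OK.
10. P - T = 12 - 11 = 1 — OK.
11. T + P = 11 + 12 = 23 — OK.
12. 14 mod 4 = 2 — OK.

All constraints are satisfied.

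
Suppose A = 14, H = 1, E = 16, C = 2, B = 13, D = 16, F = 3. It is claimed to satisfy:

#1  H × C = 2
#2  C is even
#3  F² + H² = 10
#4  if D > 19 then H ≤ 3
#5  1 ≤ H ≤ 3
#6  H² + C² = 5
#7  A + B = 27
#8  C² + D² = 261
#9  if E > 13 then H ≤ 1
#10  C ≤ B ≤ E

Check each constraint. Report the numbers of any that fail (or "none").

#1 H × C = 1 × 2 = 2 — holds.
#2 C = 2 is even — holds.
#3 F² + H² = 3² + 1² = 9 + 1 = 10 — holds.
#4 D = 16, not > 19; antecedent false, conditional vacuously true — holds.
#5 H = 1 lies in [1, 3] — holds.
#6 H² + C² = 1² + 2² = 1 + 4 = 5 — holds.
#7 A + B = 14 + 13 = 27 — holds.
#8 C² + D² = 2² + 16² = 4 + 256 = 260, not 261 — fails.
#9 E = 16 > 13, so we need H ≤ 1; H = 1 ≤ 1 — holds.
#10 values 2 ≤ 13 ≤ 16 — holds.

No — constraint 8 is not satisfied.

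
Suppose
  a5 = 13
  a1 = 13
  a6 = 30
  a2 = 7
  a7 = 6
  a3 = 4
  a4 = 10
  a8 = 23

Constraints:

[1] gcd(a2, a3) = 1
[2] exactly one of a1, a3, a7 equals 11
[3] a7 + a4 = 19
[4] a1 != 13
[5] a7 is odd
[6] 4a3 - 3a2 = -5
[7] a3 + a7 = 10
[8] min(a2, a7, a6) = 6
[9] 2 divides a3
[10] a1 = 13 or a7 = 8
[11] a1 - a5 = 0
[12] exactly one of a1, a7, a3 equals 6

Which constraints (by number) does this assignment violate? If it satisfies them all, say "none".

[1] gcd(7, 4) = 1  ✔
[2] a1=13, a3=4, a7=6; 0 of them equal 11, not exactly one  ✘
[3] a7 + a4 = 6 + 10 = 16, not 19  ✘
[4] a1 = 13, but 13 is required to differ  ✘
[5] a7 = 6 is even  ✘
[6] 4a3 - 3a2 = 4(4) - 3(7) = -5  ✔
[7] a3 + a7 = 4 + 6 = 10  ✔
[8] min(7, 6, 30) = 6  ✔
[9] 4 / 2 = 2, so 2 divides 4  ✔
[10] a1 = 13 = 13 (first disjunct)  ✔
[11] a1 - a5 = 13 - 13 = 0  ✔
[12] a1=13, a7=6, a3=4; 1 of them equals 6  ✔

The assignment fails constraints 2, 3, 4, and 5.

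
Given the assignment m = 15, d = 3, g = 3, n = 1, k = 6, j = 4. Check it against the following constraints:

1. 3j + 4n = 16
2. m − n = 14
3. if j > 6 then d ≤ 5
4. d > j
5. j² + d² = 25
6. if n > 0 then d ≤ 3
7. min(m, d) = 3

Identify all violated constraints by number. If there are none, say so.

No — constraint 4 is not satisfied.

1. 3j + 4n = 3(4) + 4(1) = 16 — holds.
2. m − n = 15 − 1 = 14 — holds.
3. j = 4, not > 6; antecedent false, conditional vacuously true — holds.
4. d = 3, j = 4; 3 ≤ 4 (want >) — does not hold.
5. j² + d² = 4² + 3² = 16 + 9 = 25 — holds.
6. n = 1 > 0, so we need d ≤ 3; d = 3 ≤ 3 — holds.
7. min(15, 3) = 3 — holds.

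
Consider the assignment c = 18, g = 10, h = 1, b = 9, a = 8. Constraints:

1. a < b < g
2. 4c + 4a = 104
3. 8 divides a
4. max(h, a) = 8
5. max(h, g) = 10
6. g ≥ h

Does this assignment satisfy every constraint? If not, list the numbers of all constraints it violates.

1. values 8 < 9 < 10 — holds.
2. 4c + 4a = 4(18) + 4(8) = 104 — holds.
3. 8 / 8 = 1, so 8 divides 8 — holds.
4. max(1, 8) = 8 — holds.
5. max(1, 10) = 10 — holds.
6. g = 10, h = 1; 10 ≥ 1 — holds.

Yes — all constraints hold.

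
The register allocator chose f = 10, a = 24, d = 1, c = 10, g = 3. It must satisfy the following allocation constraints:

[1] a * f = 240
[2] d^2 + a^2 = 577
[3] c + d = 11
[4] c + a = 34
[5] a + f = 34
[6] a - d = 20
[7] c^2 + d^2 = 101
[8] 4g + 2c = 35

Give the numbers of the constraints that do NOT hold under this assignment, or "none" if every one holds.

Constraints 6 and 8 are violated.

[1] a * f = 24 * 10 = 240  holds
[2] d^2 + a^2 = 1^2 + 24^2 = 1 + 576 = 577  holds
[3] c + d = 10 + 1 = 11  holds
[4] c + a = 10 + 24 = 34  holds
[5] a + f = 24 + 10 = 34  holds
[6] a - d = 24 - 1 = 23, not 20  fails
[7] c^2 + d^2 = 10^2 + 1^2 = 100 + 1 = 101  holds
[8] 4g + 2c = 4(3) + 2(10) = 32, not 35  fails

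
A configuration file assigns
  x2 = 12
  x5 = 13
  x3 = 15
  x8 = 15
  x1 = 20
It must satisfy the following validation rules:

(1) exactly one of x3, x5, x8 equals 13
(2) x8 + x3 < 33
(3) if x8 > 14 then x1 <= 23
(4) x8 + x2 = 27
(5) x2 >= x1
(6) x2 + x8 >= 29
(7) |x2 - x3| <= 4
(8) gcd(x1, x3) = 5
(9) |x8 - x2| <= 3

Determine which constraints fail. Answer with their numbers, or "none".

The assignment fails constraints 5, 6.

(1) x3=15, x5=13, x8=15; 1 of them equals 13 — holds.
(2) x8 + x3 = 15 + 15 = 30; 30 < 33 — holds.
(3) x8 = 15 > 14, so we need x1 ≤ 23; x1 = 20 ≤ 23 — holds.
(4) x8 + x2 = 15 + 12 = 27 — holds.
(5) x2 = 12, x1 = 20; 12 < 20 (want ≥) — does not hold.
(6) x2 + x8 = 12 + 15 = 27; 27 < 29, bound 29 not met — does not hold.
(7) |12 - 15| = 3; 3 ≤ 4 — holds.
(8) gcd(20, 15) = 5 — holds.
(9) |15 - 12| = 3; 3 ≤ 3 — holds.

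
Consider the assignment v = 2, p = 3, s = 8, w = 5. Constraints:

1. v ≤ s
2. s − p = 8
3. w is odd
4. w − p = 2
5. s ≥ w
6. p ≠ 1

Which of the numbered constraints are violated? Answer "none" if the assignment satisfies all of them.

The assignment fails constraint 2.

1. v = 2, s = 8; 2 ≤ 8  yes
2. s − p = 8 − 3 = 5, not 8  no
3. w = 5 is odd  yes
4. w − p = 5 − 3 = 2  yes
5. s = 8, w = 5; 8 ≥ 5  yes
6. p = 3, and 3 ≠ 1  yes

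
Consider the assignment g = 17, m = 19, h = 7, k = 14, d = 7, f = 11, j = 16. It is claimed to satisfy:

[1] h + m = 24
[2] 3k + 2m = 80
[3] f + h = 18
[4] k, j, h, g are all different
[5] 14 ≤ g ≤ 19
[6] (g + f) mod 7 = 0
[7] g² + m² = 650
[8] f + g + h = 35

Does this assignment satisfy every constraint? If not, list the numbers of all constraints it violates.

Violated: 1.

[1] h + m = 7 + 19 = 26, not 24 — fails.
[2] 3k + 2m = 3(14) + 2(19) = 80 — holds.
[3] f + h = 11 + 7 = 18 — holds.
[4] values 14, 16, 7, 17 are pairwise distinct — holds.
[5] g = 17 lies in [14, 19] — holds.
[6] g + f = 28; 28 mod 7 = 0 — holds.
[7] g² + m² = 17² + 19² = 289 + 361 = 650 — holds.
[8] f + g + h = 11 + 17 + 7 = 35 — holds.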